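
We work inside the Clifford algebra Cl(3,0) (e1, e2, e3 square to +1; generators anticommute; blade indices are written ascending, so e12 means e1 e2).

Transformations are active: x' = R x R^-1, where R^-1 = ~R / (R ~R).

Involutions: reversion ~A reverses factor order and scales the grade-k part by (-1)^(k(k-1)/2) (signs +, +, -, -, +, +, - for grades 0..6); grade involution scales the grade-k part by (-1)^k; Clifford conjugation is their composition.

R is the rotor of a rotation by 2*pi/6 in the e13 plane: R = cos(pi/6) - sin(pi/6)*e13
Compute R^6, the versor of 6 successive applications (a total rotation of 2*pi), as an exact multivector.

The rotor phase is half the rotation angle and phases add under composition, so 6 steps in the e13 plane accumulate phase 6*(pi/6) = pi: R^6 = cos(pi) - sin(pi)*e13.
cos(pi) = -1 and sin(pi) = 0, so R^6 = -1. The total rotation 2*pi is 1 full turn, so every vector returns to itself, yet the rotor is -1, on the OTHER sheet of the double cover (an odd number of 2*pi turns).
Answer: -1


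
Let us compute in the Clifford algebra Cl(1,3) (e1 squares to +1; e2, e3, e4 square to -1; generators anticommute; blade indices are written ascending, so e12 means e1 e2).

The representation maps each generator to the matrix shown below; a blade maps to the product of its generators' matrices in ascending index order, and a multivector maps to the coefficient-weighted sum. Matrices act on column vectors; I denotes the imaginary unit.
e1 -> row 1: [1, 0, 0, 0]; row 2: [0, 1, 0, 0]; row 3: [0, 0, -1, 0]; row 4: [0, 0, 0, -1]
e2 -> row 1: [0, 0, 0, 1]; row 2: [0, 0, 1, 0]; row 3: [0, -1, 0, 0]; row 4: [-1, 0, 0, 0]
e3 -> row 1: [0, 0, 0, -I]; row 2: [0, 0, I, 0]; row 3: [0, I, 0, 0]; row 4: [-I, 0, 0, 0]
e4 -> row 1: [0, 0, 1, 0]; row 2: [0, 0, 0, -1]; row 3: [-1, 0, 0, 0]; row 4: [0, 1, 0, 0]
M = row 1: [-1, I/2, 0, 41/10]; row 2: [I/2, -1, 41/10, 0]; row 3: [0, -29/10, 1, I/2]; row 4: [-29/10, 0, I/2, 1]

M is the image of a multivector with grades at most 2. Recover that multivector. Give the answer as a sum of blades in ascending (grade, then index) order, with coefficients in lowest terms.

Method: the blade images are trace-orthogonal — tr(rho(e_A) rho(e_B)^-1) = 4 if A = B and 0 otherwise — and rho(e_A)^-1 = (e_A)^2 * rho(e_A) with (e_A)^2 = +1 or -1, so the coefficient of e_A in the preimage is (e_A)^2 * tr(M rho(e_A))/4.
Nonzero projections over blades of grade <= 2: e1: (e1)^2 = +1, tr(M rho(e1)) = -4, coefficient -1; e2: (e2)^2 = -1, tr(M rho(e2)) = -14, coefficient 7/2; e12: (e12)^2 = +1, tr(M rho(e12)) = 12/5, coefficient 3/5; e34: (e34)^2 = -1, tr(M rho(e34)) = 2, coefficient -1/2. Every other blade of grade <= 2 projects to 0.
Answer: -e1 + 7/2*e2 + 3/5*e12 - 1/2*e34


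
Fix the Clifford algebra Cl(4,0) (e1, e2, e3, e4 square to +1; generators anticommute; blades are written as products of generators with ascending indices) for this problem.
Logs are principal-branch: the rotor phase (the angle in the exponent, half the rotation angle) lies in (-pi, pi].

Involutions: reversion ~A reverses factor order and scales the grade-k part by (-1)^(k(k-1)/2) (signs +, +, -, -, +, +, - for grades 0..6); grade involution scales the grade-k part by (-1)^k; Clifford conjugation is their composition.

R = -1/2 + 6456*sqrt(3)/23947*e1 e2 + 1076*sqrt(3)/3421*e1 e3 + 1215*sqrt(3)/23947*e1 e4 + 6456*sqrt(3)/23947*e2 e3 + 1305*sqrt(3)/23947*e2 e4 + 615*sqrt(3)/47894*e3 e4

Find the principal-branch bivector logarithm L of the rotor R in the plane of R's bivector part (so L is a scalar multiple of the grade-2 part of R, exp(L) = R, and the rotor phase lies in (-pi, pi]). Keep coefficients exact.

The scalar part of R is -1/2, and that scalar determines the rotor phase on the principal branch; recovering the unit plane as bivector-part over sine of the phase gives L = phase * plane.
Concretely: cos(phase) = -1/2 gives phase = ±2*pi/3, and since phase/sin(phase) is even the sign is immaterial: L = (phase/sin(phase)) * <R>_2 = (4*sqrt(3)*pi/9) * <R>_2.
Answer: 8608*pi/23947*e1 e2 + 4304*pi/10263*e1 e3 + 1620*pi/23947*e1 e4 + 8608*pi/23947*e2 e3 + 1740*pi/23947*e2 e4 + 410*pi/23947*e3 e4


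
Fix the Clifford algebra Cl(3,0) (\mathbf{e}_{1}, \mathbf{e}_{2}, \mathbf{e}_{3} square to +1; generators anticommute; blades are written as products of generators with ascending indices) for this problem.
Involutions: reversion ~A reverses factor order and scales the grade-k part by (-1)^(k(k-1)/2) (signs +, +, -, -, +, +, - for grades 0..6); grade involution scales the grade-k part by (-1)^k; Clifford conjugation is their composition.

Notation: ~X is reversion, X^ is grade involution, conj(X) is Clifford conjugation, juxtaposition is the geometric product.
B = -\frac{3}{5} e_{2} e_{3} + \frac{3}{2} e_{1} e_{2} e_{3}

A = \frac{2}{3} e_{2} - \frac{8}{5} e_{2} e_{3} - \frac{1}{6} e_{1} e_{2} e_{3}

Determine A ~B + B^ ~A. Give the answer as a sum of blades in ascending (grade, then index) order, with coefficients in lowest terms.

first term: \frac{71}{100} - \frac{23}{10} e_{1} + \frac{2}{5} e_{3} + e_{1} e_{3}
second term: \frac{121}{100} + \frac{5}{2} e_{1} + \frac{2}{5} e_{3} + e_{1} e_{3}
Answer: \frac{48}{25} + \frac{1}{5} e_{1} + \frac{4}{5} e_{3} + 2 e_{1} e_{3}


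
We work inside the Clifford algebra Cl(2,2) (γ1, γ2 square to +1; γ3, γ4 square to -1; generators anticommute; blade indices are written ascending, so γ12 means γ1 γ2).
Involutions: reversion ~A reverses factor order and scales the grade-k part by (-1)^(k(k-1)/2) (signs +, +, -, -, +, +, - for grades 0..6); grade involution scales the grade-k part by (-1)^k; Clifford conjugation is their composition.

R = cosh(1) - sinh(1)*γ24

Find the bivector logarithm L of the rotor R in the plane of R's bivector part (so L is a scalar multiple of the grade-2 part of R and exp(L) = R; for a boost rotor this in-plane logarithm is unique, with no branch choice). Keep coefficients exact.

The scalar part of R is cosh(1), which determines |rapidity| via cosh; the sign lives in the bivector part, and pairing them (bivector part over sinh of the rapidity = the plane) gives the unique in-plane L = rapidity * plane.
Concretely: cosh(rapidity) = cosh(1) gives rapidity = ±1, and since rapidity/sinh(rapidity) is even the sign is immaterial: L = (rapidity/sinh(rapidity)) * <R>_2 = (1/sinh(1)) * <R>_2.
Answer: -γ24


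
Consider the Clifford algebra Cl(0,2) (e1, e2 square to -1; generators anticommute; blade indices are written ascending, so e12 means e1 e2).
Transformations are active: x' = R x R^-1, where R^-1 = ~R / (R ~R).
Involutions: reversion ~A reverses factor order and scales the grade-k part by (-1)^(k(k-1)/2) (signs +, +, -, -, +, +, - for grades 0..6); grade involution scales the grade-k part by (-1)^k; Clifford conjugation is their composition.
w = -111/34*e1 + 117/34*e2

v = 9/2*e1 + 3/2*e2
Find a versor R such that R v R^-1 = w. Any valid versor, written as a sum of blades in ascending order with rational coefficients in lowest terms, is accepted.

Here q(v) = q(w) = -45/2; the classical choice R = v + w = 21/17*e1 + 84/17*e2 then realises v -> w under the sandwich.
Answer: 21/17*e1 + 84/17*e2


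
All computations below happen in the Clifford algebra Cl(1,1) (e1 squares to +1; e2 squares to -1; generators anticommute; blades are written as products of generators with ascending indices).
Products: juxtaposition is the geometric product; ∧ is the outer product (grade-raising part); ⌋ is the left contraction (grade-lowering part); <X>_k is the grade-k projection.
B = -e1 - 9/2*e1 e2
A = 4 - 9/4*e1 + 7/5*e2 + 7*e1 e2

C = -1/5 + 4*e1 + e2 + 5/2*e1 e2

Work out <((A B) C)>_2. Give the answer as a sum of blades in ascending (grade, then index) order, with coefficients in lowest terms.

step 1: -117/4 - 103/10*e1 + 137/8*e2 - 83/5*e1 e2
step 2: -3759/40 - 22211/400*e1 + 319/40*e2 - 29721/200*e1 e2
step 3: -29721/200*e1 e2
Answer: -29721/200*e1 e2


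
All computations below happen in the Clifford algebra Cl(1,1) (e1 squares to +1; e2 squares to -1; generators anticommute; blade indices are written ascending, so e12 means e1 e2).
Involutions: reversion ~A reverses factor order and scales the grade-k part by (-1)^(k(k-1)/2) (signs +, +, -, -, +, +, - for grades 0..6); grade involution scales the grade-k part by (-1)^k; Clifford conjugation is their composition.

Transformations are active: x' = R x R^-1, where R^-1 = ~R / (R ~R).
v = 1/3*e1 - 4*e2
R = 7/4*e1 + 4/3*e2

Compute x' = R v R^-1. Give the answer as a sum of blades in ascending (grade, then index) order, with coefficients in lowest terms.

~R = 7/4*e1 + 4/3*e2, and R ~R = 185/144, so R^-1 = ~R / (185/144).
R v = 71/12 - 67/9*e12
Answer: 8761/555*e1 + 3012/185*e2


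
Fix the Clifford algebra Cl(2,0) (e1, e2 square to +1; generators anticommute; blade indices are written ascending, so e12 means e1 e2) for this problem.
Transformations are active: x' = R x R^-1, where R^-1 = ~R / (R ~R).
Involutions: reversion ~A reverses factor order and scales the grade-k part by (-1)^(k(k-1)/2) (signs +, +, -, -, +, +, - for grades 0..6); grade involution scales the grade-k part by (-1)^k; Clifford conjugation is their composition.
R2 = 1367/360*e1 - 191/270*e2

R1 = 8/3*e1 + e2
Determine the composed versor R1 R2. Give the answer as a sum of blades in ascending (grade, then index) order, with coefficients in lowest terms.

Distribute over the terms of R1 (each basis-blade product reordered to ascending indices, repeated generators contracted through their squares):
(8/3*e1) R2 = 1367/135 - 764/405*e12
(e2) R2 = -191/270 - 1367/360*e12
Summing the partial products and collecting blades:
Answer: 2543/270 - 3683/648*e12


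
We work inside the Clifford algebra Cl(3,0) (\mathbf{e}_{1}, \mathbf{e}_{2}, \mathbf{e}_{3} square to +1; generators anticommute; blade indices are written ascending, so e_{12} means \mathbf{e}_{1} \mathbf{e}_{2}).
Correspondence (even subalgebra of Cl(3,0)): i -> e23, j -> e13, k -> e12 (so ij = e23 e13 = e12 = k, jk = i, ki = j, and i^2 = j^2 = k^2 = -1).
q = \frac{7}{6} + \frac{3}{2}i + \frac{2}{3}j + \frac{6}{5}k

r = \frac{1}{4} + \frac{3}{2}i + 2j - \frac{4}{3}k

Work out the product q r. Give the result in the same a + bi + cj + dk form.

In blades: q = \frac{7}{6} + \frac{6}{5} e_{12} + \frac{2}{3} e_{13} + \frac{3}{2} e_{23}, r = \frac{1}{4} - \frac{4}{3} e_{12} + 2 e_{13} + \frac{3}{2} e_{23}.
Distribute q over r term by term (generator squares from the signature, products reordered to ascending indices): (\frac{7}{6})*r = \frac{7}{24} - \frac{14}{9} e_{12} + \frac{7}{3} e_{13} + \frac{7}{4} e_{23}; (\frac{6}{5} e_{12})*r = \frac{8}{5} + \frac{3}{10} e_{12} + \frac{9}{5} e_{13} - \frac{12}{5} e_{23}; (\frac{2}{3} e_{13})*r = -\frac{4}{3} - e_{12} + \frac{1}{6} e_{13} - \frac{8}{9} e_{23}; (\frac{3}{2} e_{23})*r = -\frac{9}{4} + 3 e_{12} + 2 e_{13} + \frac{3}{8} e_{23}.
Sum: -\frac{203}{120} + \frac{67}{90} e_{12} + \frac{63}{10} e_{13} - \frac{419}{360} e_{23}; translating back through the correspondence:
Answer: -\frac{203}{120} - \frac{419}{360}i + \frac{63}{10}j + \frac{67}{90}k


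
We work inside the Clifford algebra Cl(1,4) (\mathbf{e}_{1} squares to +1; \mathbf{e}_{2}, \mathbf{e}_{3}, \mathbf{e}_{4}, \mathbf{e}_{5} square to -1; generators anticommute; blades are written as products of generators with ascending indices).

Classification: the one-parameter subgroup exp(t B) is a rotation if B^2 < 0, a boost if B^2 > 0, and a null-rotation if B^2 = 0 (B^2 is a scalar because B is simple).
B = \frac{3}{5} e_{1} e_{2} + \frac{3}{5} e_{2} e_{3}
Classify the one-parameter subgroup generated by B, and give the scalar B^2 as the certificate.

B^2 term by term: the squares give (\frac{3}{5})^2*(e_{1} e_{2})^2 + (\frac{3}{5})^2*(e_{2} e_{3})^2 = \frac{9}{25}*(+1) + \frac{9}{25}*(-1) = 0 (each basis 2-blade squares to minus the product of its generators' squares); cross terms between blades sharing an index anticommute and cancel. So B^2 = 0.
Answer: null-rotation, certificate B^2 = 0. No conjugation can change B^2 = 0; the sign gives the class.


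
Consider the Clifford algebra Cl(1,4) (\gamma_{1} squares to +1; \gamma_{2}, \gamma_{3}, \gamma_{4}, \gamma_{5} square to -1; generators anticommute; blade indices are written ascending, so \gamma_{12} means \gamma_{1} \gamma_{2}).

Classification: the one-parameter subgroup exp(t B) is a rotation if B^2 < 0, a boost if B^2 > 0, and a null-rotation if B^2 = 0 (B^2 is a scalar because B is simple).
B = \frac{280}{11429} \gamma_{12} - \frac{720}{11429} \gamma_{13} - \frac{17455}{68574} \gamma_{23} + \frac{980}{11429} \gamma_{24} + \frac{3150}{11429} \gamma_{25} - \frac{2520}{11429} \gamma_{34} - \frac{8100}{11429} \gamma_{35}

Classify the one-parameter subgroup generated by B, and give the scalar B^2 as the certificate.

B^2 term by term: the squares give (\frac{280}{11429})^2*(\gamma_{12})^2 + (-\frac{720}{11429})^2*(\gamma_{13})^2 + (-\frac{17455}{68574})^2*(\gamma_{23})^2 + (\frac{980}{11429})^2*(\gamma_{24})^2 + (\frac{3150}{11429})^2*(\gamma_{25})^2 + (-\frac{2520}{11429})^2*(\gamma_{34})^2 + (-\frac{8100}{11429})^2*(\gamma_{35})^2 = \frac{78400}{130622041}*(+1) + \frac{518400}{130622041}*(+1) + \frac{304677025}{4702393476}*(-1) + \frac{960400}{130622041}*(-1) + \frac{9922500}{130622041}*(-1) + \frac{6350400}{130622041}*(-1) + \frac{65610000}{130622041}*(-1) = -\frac{25}{36} (each basis 2-blade squares to minus the product of its generators' squares); cross terms between blades sharing an index anticommute and cancel; the commuting (index-disjoint) pairs give grade-4 terms 2*c*c'*(blade product), which cancel blade by blade — \gamma_{1234}: -\frac{1411200}{130622041} + \frac{1411200}{130622041} = 0; \gamma_{1235}: -\frac{4536000}{130622041} + \frac{4536000}{130622041} = 0; \gamma_{2345}: \frac{15876000}{130622041} - \frac{15876000}{130622041} = 0 — confirming B is simple. So B^2 = -\frac{25}{36}.
Answer: rotation, certificate B^2 = -\frac{25}{36}. Key observation: B^2 = -\frac{25}{36} is a conjugation invariant, so its sign decides the class regardless of the surface form of B.


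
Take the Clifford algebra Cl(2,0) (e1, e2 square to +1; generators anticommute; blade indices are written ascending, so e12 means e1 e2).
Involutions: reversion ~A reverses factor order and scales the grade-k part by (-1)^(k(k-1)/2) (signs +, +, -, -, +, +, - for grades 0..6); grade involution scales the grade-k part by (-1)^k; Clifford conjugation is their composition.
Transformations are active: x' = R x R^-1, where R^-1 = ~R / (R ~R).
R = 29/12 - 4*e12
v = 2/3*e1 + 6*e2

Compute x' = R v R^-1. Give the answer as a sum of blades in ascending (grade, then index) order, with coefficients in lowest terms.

~R = 29/12 + 4*e12, and R ~R = 3145/144, so R^-1 = ~R / (3145/144).
R v = -403/18*e1 + 103/6*e2
Answer: -53038/9435*e1 - 6922/3145*e2


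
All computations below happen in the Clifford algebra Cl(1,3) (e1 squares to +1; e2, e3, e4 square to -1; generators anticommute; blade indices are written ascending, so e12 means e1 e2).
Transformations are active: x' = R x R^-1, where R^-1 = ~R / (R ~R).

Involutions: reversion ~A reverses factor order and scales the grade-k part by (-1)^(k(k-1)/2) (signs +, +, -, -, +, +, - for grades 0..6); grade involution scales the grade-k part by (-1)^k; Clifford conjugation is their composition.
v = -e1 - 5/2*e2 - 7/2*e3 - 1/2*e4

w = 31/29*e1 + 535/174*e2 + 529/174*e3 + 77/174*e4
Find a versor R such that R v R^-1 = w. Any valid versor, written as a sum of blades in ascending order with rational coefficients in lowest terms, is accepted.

Equal squares first: v^2 = w^2 = -71/4. Then v + w = 2/29*e1 + 50/87*e2 - 40/87*e3 - 5/87*e4 is a versor taking v to w, provided it is invertible.
Answer: 2/29*e1 + 50/87*e2 - 40/87*e3 - 5/87*e4


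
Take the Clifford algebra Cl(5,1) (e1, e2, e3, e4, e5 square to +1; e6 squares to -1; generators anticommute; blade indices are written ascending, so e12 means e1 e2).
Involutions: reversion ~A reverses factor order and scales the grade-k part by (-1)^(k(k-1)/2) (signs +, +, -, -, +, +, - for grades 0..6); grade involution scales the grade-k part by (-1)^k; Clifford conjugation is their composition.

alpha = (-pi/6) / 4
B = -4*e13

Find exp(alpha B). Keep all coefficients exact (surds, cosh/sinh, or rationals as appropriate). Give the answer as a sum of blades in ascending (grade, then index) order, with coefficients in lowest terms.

B^2 = (-4)^2*(e13)^2 = 16*(-1) = -16 (a basis 2-blade squares to minus the product of its generators' squares).
B^2 = -16 — a negative square means the series sums to a rotation: l = 4, alpha*l = -pi/6, so exp(alpha B) = cos(-pi/6) + (sin(-pi/6)/4)*B = sqrt(3)/2 + (-1/8)*B.
Answer: sqrt(3)/2 + 1/2*e13


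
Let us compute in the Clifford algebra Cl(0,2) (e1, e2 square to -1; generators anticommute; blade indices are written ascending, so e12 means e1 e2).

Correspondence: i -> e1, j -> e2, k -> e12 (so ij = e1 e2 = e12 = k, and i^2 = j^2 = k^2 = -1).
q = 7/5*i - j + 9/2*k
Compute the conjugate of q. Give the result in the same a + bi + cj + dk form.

In blades: q = 7/5*e1 - e2 + 9/2*e12.
Conjugation here is Clifford conjugation: the scalar is fixed and the grade-1 and grade-2 blades all flip sign, giving -7/5*e1 + e2 - 9/2*e12; translating back:
Answer: -7/5*i + j - 9/2*k


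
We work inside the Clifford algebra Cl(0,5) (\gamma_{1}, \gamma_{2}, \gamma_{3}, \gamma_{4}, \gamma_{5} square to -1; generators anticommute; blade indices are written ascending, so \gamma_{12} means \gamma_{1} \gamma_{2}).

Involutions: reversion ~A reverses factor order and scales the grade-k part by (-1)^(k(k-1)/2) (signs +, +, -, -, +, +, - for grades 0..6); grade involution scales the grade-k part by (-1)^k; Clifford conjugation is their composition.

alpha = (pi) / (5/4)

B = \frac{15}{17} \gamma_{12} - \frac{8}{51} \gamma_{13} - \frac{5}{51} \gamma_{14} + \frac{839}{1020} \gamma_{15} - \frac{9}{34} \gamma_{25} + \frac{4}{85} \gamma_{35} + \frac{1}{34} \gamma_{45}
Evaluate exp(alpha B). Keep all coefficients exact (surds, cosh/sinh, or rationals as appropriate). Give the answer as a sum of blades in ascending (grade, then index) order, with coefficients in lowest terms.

B^2 term by term: the squares give (\frac{15}{17})^2*(\gamma_{12})^2 + (-\frac{8}{51})^2*(\gamma_{13})^2 + (-\frac{5}{51})^2*(\gamma_{14})^2 + (\frac{839}{1020})^2*(\gamma_{15})^2 + (-\frac{9}{34})^2*(\gamma_{25})^2 + (\frac{4}{85})^2*(\gamma_{35})^2 + (\frac{1}{34})^2*(\gamma_{45})^2 = \frac{225}{289}*(-1) + \frac{64}{2601}*(-1) + \frac{25}{2601}*(-1) + \frac{703921}{1040400}*(-1) + \frac{81}{1156}*(-1) + \frac{16}{7225}*(-1) + \frac{1}{1156}*(-1) = -\frac{25}{16} (each basis 2-blade squares to minus the product of its generators' squares); cross terms between blades sharing an index anticommute and cancel; the commuting (index-disjoint) pairs give grade-4 terms 2*c*c'*(blade product), which cancel blade by blade — \gamma_{1235}: \frac{24}{289} - \frac{24}{289} = 0; \gamma_{1245}: \frac{15}{289} - \frac{15}{289} = 0; \gamma_{1345}: -\frac{8}{867} + \frac{8}{867} = 0 — confirming B is simple. So B^2 = -\frac{25}{16}.
B^2 = -\frac{25}{16} — B^2 < 0, so the exponential closes trigonometrically: l = \frac{5}{4}, alpha*l = \pi, so exp(alpha B) = cos(\pi) + (sin(\pi)/(\frac{5}{4}))*B = -1 + (0)*B.
Answer: -1


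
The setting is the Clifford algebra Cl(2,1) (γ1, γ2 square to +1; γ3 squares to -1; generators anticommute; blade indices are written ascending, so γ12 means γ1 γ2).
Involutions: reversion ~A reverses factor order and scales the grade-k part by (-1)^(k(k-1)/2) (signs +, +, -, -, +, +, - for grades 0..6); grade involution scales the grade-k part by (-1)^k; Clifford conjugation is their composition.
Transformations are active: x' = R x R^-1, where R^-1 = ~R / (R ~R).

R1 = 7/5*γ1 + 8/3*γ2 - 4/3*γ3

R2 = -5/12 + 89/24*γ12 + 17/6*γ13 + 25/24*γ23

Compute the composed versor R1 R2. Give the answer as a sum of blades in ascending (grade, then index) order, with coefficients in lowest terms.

Distribute over the terms of R1 (each basis-blade product reordered to ascending indices, repeated generators contracted through their squares):
(7/5*γ1) R2 = -7/12*γ1 + 623/120*γ2 + 119/30*γ3 + 35/24*γ123
(8/3*γ2) R2 = -89/9*γ1 - 10/9*γ2 + 25/9*γ3 - 68/9*γ123
(-4/3*γ3) R2 = -34/9*γ1 - 25/18*γ2 + 5/9*γ3 - 89/18*γ123
Summing the partial products and collecting blades:
Answer: -57/4*γ1 + 323/120*γ2 + 73/10*γ3 - 265/24*γ123


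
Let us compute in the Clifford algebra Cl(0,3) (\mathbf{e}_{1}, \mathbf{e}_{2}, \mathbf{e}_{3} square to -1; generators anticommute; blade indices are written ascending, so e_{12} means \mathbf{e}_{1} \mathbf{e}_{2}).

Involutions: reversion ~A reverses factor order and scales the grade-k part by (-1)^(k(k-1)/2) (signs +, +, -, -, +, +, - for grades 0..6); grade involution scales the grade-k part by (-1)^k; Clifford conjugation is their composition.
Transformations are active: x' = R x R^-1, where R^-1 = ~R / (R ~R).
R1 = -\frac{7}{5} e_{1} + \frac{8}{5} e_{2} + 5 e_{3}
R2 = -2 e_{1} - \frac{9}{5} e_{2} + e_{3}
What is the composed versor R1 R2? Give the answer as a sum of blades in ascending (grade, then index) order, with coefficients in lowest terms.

Distribute over the terms of R1 (each basis-blade product reordered to ascending indices, repeated generators contracted through their squares):
(-\frac{7}{5} e_{1}) R2 = -\frac{14}{5} + \frac{63}{25} e_{12} - \frac{7}{5} e_{13}
(\frac{8}{5} e_{2}) R2 = \frac{72}{25} + \frac{16}{5} e_{12} + \frac{8}{5} e_{23}
(5 e_{3}) R2 = -5 + 10 e_{13} + 9 e_{23}
Summing the partial products and collecting blades:
Answer: -\frac{123}{25} + \frac{143}{25} e_{12} + \frac{43}{5} e_{13} + \frac{53}{5} e_{23}


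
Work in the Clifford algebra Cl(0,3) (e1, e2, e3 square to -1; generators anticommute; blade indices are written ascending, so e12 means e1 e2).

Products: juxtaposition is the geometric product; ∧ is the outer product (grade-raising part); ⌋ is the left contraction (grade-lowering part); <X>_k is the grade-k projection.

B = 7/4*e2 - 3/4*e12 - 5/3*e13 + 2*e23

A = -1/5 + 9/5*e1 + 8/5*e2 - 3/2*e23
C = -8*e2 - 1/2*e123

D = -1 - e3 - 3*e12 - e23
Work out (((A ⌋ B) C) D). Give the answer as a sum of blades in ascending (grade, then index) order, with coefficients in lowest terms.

step 1: 1/5 - 6/5*e1 + e2 - 1/5*e3 + 3/20*e12 + 1/3*e13 - 2/5*e23
step 2: 8 + e1 - 53/30*e2 + 131/40*e3 + 19/2*e12 - 1/2*e13 - 11/5*e23 + 77/30*e123
step 3: 863/40 + 191/30*e1 - 17/24*e2 - 641/120*e3 - 913/30*e12 + 78/5*e13 - 83/15*e23 - 2747/120*e123
Answer: 863/40 + 191/30*e1 - 17/24*e2 - 641/120*e3 - 913/30*e12 + 78/5*e13 - 83/15*e23 - 2747/120*e123


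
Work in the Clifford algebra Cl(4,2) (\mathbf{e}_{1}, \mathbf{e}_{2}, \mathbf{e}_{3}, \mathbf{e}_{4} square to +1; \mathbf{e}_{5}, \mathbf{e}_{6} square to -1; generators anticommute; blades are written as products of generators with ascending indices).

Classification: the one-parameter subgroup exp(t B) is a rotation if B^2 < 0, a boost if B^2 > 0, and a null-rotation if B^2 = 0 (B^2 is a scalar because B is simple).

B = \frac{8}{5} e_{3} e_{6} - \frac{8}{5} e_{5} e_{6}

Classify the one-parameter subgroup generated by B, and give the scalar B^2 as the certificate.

B^2 term by term: the squares give (\frac{8}{5})^2*(e_{3} e_{6})^2 + (-\frac{8}{5})^2*(e_{5} e_{6})^2 = \frac{64}{25}*(+1) + \frac{64}{25}*(-1) = 0 (each basis 2-blade squares to minus the product of its generators' squares); cross terms between blades sharing an index anticommute and cancel. So B^2 = 0.
Answer: null-rotation, certificate B^2 = 0. Why this suffices: the scalar 0 survives any versor conjugation, so its sign alone determines the class however B is presented.


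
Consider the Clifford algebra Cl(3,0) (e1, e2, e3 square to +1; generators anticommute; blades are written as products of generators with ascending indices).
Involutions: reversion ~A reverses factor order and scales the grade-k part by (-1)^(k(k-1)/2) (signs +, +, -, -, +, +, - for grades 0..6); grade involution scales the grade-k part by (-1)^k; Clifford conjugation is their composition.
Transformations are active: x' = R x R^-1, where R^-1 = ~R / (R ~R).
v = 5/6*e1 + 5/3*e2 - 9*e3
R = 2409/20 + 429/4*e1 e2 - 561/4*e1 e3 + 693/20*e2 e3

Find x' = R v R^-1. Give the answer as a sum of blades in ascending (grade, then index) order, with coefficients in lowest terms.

~R = 2409/20 - 429/4*e1 e2 + 561/4*e1 e3 - 693/20*e2 e3, and R ~R = 937629/20, so R^-1 = ~R / (937629/20).
R v = 12331/8*e1 - 8019/40*e2 - 40997/40*e3 - 5621/8*e1 e2 e3
Answer: 15623/2583*e1 - 89123/12915*e2 + 13397/25830*e3


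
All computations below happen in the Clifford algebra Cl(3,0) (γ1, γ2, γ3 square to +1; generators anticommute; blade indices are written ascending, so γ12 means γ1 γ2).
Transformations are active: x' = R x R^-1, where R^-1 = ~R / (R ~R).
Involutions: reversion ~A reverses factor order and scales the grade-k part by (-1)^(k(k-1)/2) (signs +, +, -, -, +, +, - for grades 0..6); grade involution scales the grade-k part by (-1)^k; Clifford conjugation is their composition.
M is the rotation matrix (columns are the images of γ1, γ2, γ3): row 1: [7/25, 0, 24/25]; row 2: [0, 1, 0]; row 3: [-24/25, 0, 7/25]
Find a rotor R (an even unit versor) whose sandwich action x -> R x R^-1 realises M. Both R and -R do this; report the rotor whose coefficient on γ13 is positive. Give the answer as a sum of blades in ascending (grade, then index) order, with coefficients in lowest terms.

Method: write R = a + b12*γ12 + b13*γ13 + b23*γ23 with a^2 + b12^2 + b13^2 + b23^2 = 1 (so R^-1 = ~R). Expanding the columns R e_j ~R gives tr M = 4a^2 - 1 and, from the antisymmetric part, M21 - M12 = -4a*b12, M13 - M31 = 4a*b13, M32 - M23 = -4a*b23.
Here tr M = 39/25, so a^2 = (1 + tr M)/4 = 16/25 and a = ±4/5. Taking a = 4/5: M21 - M12 = 0, M13 - M31 = 48/25, M32 - M23 = 0, giving b12 = 0, b13 = 3/5, b23 = 0, i.e. R = 4/5 + 3/5*γ13.
Its γ13 coefficient is already positive.
Answer: 4/5 + 3/5*γ13. Recall the cover is two-to-one: with M of trace 39/25, both preimages act alike, and the stated γ13 sign chooses the sheet.


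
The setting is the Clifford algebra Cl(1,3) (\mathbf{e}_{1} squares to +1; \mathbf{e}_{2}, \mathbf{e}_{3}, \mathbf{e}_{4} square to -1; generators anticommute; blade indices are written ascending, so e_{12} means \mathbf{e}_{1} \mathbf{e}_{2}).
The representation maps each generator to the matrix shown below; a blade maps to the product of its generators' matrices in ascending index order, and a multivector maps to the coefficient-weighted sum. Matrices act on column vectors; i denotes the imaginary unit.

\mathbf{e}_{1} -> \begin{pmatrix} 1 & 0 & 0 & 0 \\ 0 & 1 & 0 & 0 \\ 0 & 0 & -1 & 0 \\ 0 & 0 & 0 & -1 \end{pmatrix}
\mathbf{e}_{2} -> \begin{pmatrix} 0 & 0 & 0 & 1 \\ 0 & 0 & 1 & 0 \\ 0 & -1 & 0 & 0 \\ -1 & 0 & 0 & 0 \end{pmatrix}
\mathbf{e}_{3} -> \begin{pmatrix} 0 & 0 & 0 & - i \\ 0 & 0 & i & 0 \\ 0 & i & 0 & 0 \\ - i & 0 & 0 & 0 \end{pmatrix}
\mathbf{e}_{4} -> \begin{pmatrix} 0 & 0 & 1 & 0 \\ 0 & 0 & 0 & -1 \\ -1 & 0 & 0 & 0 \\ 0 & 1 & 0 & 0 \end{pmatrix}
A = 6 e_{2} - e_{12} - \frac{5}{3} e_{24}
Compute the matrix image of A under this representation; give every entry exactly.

Bivector images (products of the table entries): rho(e_{12}) = rho(\mathbf{e}_{1})rho(\mathbf{e}_{2}) = \begin{pmatrix} 0 & 0 & 0 & 1 \\ 0 & 0 & 1 & 0 \\ 0 & 1 & 0 & 0 \\ 1 & 0 & 0 & 0 \end{pmatrix}; rho(e_{24}) = rho(\mathbf{e}_{2})rho(\mathbf{e}_{4}) = \begin{pmatrix} 0 & 1 & 0 & 0 \\ -1 & 0 & 0 & 0 \\ 0 & 0 & 0 & 1 \\ 0 & 0 & -1 & 0 \end{pmatrix}.
M = (6)*rho(e_{2}) + (-1)*rho(e_{12}) + (-\frac{5}{3})*rho(e_{24}), summed entrywise:
Answer: \begin{pmatrix} 0 & - \frac{5}{3} & 0 & 5 \\ \frac{5}{3} & 0 & 5 & 0 \\ 0 & -7 & 0 & - \frac{5}{3} \\ -7 & 0 & \frac{5}{3} & 0 \end{pmatrix}


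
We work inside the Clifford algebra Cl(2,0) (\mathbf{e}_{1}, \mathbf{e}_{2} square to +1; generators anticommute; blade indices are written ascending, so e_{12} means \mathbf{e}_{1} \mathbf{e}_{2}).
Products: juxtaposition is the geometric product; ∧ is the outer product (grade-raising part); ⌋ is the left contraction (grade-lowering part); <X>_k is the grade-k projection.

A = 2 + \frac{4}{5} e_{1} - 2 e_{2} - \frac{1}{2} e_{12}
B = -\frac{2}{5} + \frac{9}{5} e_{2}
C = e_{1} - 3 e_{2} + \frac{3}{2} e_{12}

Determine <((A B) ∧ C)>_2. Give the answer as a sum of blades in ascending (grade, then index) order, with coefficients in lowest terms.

step 1: -\frac{22}{5} - \frac{61}{50} e_{1} + \frac{22}{5} e_{2} + \frac{41}{25} e_{12}
step 2: -\frac{22}{5} e_{1} + \frac{66}{5} e_{2} - \frac{367}{50} e_{12}
step 3: -\frac{367}{50} e_{12}
Answer: -\frac{367}{50} e_{12}


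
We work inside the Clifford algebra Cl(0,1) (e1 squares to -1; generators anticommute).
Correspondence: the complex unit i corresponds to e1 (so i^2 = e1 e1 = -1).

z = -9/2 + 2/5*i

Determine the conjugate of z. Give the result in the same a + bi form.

In blades: z = -9/2 + 2/5*e1.
Conjugation here is Clifford conjugation: the scalar is fixed and the grade-1 and grade-2 blades all flip sign, giving -9/2 - 2/5*e1; translating back:
Answer: -9/2 - 2/5*i


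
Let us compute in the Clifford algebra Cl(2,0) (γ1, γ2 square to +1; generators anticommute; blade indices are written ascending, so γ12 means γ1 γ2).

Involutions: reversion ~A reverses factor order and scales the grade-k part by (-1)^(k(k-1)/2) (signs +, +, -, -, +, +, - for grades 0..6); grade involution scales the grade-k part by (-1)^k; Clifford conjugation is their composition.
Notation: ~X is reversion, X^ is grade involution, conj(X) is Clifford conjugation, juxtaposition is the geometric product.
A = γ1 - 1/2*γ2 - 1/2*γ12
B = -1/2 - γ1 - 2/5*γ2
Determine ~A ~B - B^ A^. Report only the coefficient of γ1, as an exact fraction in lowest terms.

first term: -4/5 - 7/10*γ1 + 3/4*γ2 - 23/20*γ12
second term: -4/5 + 7/10*γ1 - 3/4*γ2 + 23/20*γ12
Answer: -7/5


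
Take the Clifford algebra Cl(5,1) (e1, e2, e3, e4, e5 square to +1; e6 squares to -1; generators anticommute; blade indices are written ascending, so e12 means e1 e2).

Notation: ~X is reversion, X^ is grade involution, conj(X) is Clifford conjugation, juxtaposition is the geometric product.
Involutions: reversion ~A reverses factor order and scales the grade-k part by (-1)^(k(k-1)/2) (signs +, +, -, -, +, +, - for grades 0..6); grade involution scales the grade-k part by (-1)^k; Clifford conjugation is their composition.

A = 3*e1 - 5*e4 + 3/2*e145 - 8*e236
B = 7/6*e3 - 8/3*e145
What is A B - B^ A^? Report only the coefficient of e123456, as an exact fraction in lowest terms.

first term: 4 + 7/2*e13 - 40/3*e15 + 28/3*e26 + 35/6*e34 - 8*e45 + 7/4*e1345 - 64/3*e123456
second term: 4 - 7/2*e13 - 40/3*e15 + 28/3*e26 - 35/6*e34 - 8*e45 - 7/4*e1345 + 64/3*e123456
Answer: -128/3


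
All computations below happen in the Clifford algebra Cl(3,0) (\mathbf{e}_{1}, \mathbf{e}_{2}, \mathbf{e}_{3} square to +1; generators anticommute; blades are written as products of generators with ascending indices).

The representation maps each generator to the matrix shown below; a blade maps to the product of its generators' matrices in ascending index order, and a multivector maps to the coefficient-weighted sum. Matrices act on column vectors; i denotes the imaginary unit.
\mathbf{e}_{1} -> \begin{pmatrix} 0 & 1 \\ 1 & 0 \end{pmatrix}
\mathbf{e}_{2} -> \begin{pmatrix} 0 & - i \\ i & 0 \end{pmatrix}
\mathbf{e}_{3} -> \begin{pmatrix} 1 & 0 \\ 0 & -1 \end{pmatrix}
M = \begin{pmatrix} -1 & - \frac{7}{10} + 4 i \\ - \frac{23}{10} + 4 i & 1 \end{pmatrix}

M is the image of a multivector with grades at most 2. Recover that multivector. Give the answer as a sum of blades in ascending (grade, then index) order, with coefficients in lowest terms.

Method: 1, rho(e_{1}), rho(e_{2}), rho(e_{3}) form a trace-orthogonal basis of the 2x2 complex matrices (tr(X Y) = 2 if X = Y, else 0), so M = m0*1 + m1*rho(e_{1}) + m2*rho(e_{2}) + m3*rho(e_{3}) with m0 = tr(M)/2 = 0, m1 = tr(M rho(e_{1}))/2 = - \frac{3}{2} + 4 i, m2 = tr(M rho(e_{2}))/2 = \frac{4 i}{5}, m3 = tr(M rho(e_{3}))/2 = -1.
Multiplying table entries, the bivector images are rho(e_{1} e_{2}) = i*rho(e_{3}), rho(e_{1} e_{3}) = -i*rho(e_{2}), rho(e_{2} e_{3}) = i*rho(e_{1}); with real blade coefficients the real parts of m0..m3 are the coefficients of 1, e_{1}, e_{2}, e_{3} and the imaginary parts give the bivectors (e_{2} e_{3}: Im m1, e_{1} e_{3}: -Im m2, e_{1} e_{2}: Im m3).
Answer: -\frac{3}{2} e_{1} - e_{3} - \frac{4}{5} e_{1} e_{3} + 4 e_{2} e_{3}


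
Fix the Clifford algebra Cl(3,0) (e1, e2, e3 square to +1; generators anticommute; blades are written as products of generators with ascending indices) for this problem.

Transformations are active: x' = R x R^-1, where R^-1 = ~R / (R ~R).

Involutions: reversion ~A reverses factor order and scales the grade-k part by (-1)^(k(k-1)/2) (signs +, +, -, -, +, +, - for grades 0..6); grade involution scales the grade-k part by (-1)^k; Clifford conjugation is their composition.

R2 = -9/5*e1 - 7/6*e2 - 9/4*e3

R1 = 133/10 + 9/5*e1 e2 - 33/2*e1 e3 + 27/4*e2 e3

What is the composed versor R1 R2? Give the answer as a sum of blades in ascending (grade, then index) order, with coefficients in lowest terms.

Distribute over the terms of R2 (each basis-blade product reordered to ascending indices, repeated generators contracted through their squares):
R1 (-9/5*e1) = -1197/50*e1 + 81/25*e2 - 297/10*e3 - 243/20*e1 e2 e3
R1 (-7/6*e2) = -21/10*e1 - 931/60*e2 + 63/8*e3 - 77/4*e1 e2 e3
R1 (-9/4*e3) = 297/8*e1 - 243/16*e2 - 1197/40*e3 - 81/20*e1 e2 e3
Summing the partial products and collecting blades:
Answer: 2217/200*e1 - 32957/1200*e2 - 207/4*e3 - 709/20*e1 e2 e3


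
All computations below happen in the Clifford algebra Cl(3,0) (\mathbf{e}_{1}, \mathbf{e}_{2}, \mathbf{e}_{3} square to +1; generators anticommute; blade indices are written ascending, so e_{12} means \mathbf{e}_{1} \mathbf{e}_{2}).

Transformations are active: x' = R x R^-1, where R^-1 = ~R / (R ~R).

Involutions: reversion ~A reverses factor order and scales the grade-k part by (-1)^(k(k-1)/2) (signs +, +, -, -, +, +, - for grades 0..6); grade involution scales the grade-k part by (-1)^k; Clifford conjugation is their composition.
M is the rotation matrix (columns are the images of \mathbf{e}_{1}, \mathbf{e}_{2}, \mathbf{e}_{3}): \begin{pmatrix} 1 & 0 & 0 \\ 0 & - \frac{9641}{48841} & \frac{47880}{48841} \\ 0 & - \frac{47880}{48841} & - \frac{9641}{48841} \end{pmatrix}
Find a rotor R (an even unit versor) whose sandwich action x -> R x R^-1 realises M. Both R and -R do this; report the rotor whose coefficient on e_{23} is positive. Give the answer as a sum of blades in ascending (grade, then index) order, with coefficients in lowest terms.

Method: write R = a + b12*e_{12} + b13*e_{13} + b23*e_{23} with a^2 + b12^2 + b13^2 + b23^2 = 1 (so R^-1 = ~R). Expanding the columns R e_j ~R gives tr M = 4a^2 - 1 and, from the antisymmetric part, M21 - M12 = -4a*b12, M13 - M31 = 4a*b13, M32 - M23 = -4a*b23.
Here tr M = \frac{29559}{48841}, so a^2 = (1 + tr M)/4 = \frac{19600}{48841} and a = ±\frac{140}{221}. Taking a = \frac{140}{221}: M21 - M12 = 0, M13 - M31 = 0, M32 - M23 = -\frac{95760}{48841}, giving b12 = 0, b13 = 0, b23 = \frac{171}{221}, i.e. R = \frac{140}{221} + \frac{171}{221} e_{23}.
Its e_{23} coefficient is already positive.
Answer: \frac{140}{221} + \frac{171}{221} e_{23}. Why the constraint matters: R and -R act identically through the sandwich — M has trace \frac{29559}{48841} either way — so only the sign condition on e_{23} picks one of the two preimages.


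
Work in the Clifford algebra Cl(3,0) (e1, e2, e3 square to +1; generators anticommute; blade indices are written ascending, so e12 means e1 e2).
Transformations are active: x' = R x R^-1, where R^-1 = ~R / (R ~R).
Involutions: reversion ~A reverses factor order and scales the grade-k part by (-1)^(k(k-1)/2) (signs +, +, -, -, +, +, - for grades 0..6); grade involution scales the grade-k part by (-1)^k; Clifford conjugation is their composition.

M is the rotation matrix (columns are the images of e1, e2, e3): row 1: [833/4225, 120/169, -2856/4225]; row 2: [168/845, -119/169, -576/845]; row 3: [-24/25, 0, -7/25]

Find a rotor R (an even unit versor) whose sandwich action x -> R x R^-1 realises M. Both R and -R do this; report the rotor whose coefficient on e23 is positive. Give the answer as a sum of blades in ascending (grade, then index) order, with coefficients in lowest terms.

Method: write R = a + b12*e12 + b13*e13 + b23*e23 with a^2 + b12^2 + b13^2 + b23^2 = 1 (so R^-1 = ~R). Expanding the columns R e_j ~R gives tr M = 4a^2 - 1 and, from the antisymmetric part, M21 - M12 = -4a*b12, M13 - M31 = 4a*b13, M32 - M23 = -4a*b23.
Here tr M = -133/169, so a^2 = (1 + tr M)/4 = 9/169 and a = ±3/13. Taking a = 3/13: M21 - M12 = -432/845, M13 - M31 = 48/169, M32 - M23 = 576/845, giving b12 = 36/65, b13 = 4/13, b23 = -48/65, i.e. R = 3/13 + 36/65*e12 + 4/13*e13 - 48/65*e23.
Its e23 coefficient is negative, so report the other preimage -R.
Answer: -3/13 - 36/65*e12 - 4/13*e13 + 48/65*e23. Recall the cover is two-to-one: with M of trace -133/169, both preimages act alike, and the stated e23 sign chooses the sheet.


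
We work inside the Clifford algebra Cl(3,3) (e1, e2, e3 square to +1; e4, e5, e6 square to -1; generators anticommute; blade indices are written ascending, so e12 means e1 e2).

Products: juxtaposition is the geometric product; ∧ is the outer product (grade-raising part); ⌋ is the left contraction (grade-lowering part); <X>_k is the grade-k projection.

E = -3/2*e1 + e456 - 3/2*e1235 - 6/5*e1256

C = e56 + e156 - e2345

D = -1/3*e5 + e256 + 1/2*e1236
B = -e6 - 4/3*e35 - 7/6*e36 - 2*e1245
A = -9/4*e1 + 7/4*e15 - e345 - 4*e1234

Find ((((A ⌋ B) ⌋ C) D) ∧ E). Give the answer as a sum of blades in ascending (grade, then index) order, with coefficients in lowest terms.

step 1: -7/2*e24 + 9/2*e245
step 2: 9/2*e3 - 7/2*e35
step 3: -7/6*e3 - 3/2*e35 + 9/4*e126 + 7/2*e236 + 7/4*e1256 - 9/2*e2356
step 4: -7/4*e13 + 9/4*e135 + 21/4*e1236 - 7/6*e3456 + 163/20*e12356
Answer: -7/4*e13 + 9/4*e135 + 21/4*e1236 - 7/6*e3456 + 163/20*e12356


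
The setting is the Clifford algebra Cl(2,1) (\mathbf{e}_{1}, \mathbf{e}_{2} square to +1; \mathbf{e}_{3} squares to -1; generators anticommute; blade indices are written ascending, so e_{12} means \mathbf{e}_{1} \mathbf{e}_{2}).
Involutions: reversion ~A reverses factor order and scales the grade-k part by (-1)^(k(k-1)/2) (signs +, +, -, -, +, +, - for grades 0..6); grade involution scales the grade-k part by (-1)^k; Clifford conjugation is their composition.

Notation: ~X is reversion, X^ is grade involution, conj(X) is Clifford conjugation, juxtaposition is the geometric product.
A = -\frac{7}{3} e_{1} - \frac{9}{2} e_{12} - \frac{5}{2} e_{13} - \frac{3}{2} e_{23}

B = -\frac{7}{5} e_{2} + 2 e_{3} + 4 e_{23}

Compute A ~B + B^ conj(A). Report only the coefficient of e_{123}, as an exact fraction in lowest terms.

first term: 6 + \frac{113}{10} e_{1} + 3 e_{2} - \frac{21}{10} e_{3} + \frac{199}{15} e_{12} + \frac{40}{3} e_{13} - \frac{19}{6} e_{123}
second term: 6 - \frac{113}{10} e_{1} - 3 e_{2} + \frac{21}{10} e_{3} - \frac{199}{15} e_{12} - \frac{40}{3} e_{13} - \frac{19}{6} e_{123}
Answer: -\frac{19}{3}


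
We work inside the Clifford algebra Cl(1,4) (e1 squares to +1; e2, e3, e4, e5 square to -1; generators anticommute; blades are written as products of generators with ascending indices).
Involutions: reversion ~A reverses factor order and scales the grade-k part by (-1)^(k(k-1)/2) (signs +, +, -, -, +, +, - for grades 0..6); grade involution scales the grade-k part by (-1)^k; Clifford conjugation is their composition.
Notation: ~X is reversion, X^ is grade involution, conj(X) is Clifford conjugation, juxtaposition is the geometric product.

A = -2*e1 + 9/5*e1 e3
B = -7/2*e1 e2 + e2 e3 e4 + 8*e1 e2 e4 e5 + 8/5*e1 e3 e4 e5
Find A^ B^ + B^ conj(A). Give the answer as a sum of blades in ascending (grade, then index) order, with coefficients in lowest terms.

first term: -7*e2 - 63/10*e2 e3 + 72/25*e4 e5 - 9/5*e1 e2 e4 + 16*e2 e4 e5 + 16/5*e3 e4 e5 - 2*e1 e2 e3 e4 + 72/5*e2 e3 e4 e5
second term: 7*e2 - 63/10*e2 e3 - 72/25*e4 e5 - 9/5*e1 e2 e4 - 16*e2 e4 e5 - 16/5*e3 e4 e5 + 2*e1 e2 e3 e4 + 72/5*e2 e3 e4 e5
Answer: -63/5*e2 e3 - 18/5*e1 e2 e4 + 144/5*e2 e3 e4 e5
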